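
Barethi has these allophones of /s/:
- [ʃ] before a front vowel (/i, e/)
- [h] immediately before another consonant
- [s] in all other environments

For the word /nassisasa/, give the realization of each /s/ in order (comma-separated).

Occurrence 1 (position 3): immediately before another consonant → [h].
Occurrence 2 (position 4): before a front vowel (/i, e/) → [ʃ].
Occurrence 3 (position 6): no conditioning environment matches → elsewhere allophone [s].
Occurrence 4 (position 8): no conditioning environment matches → elsewhere allophone [s].

[h], [ʃ], [s], [s]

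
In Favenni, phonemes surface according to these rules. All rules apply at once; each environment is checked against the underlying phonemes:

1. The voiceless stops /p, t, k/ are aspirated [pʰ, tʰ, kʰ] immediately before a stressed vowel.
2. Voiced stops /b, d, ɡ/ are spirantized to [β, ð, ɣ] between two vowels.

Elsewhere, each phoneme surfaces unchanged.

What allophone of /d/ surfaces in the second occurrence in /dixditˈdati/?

[d]

/d/ (between /x/ and /i/) is in the target of rule 2 but the environment (between two vowels) is not met → [d].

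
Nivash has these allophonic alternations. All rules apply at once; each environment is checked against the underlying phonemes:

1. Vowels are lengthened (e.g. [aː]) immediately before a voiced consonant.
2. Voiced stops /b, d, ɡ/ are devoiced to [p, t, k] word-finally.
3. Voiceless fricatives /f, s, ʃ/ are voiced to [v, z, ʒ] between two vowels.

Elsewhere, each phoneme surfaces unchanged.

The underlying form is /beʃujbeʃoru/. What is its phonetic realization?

/b/ (word-initial) fails the environment for rule 2, so it stays [b].
/e/ (between /b/ and /ʃ/): rule 1 targets it, but not before a voiced consonant → unchanged [e].
/ʃ/ (between /e/ and /u/): between two vowels, so rule 3 applies → [ʒ].
/u/ (between /ʃ/ and /j/): before a voiced consonant, so rule 1 applies → [uː].
/j/ (between /u/ and /b/): no rule targets it → [j].
/b/ (between /j/ and /e/): rule 2 targets it, but not word-finally → unchanged [b].
/e/ — between /b/ and /ʃ/; rule 1 does not apply here → [e].
/ʃ/ meets the environment for rule 3 (between two vowels) → [ʒ].
Rule 1 applies to /o/ (between /ʃ/ and /r/: before a voiced consonant) → [oː].
/r/ stays [r].
/u/ (word-final) is in the target of rule 1 but the environment (before a voiced consonant) is not met → [u].

[beʒuːjbeʒoːru]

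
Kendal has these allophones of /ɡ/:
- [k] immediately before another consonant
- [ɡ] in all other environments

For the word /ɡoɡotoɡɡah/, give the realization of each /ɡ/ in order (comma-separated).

Occurrence 1 (position 1): no conditioning environment matches → elsewhere allophone [ɡ].
Occurrence 2 (position 3): no conditioning environment matches → elsewhere allophone [ɡ].
Occurrence 3 (position 7): immediately before another consonant → [k].
Occurrence 4 (position 8): no conditioning environment matches → elsewhere allophone [ɡ].

[ɡ], [ɡ], [k], [ɡ]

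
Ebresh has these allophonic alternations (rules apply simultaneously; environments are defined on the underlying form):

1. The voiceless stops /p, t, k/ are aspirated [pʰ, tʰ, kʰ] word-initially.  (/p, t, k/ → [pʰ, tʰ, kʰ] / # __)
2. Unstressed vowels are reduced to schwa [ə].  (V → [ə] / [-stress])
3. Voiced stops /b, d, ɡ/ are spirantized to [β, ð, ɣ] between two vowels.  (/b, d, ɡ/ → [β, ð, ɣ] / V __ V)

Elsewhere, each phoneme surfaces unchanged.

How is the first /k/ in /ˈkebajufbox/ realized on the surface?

/k/ (word-initial) occurs word-initially → [kʰ] by rule 1.

[kʰ]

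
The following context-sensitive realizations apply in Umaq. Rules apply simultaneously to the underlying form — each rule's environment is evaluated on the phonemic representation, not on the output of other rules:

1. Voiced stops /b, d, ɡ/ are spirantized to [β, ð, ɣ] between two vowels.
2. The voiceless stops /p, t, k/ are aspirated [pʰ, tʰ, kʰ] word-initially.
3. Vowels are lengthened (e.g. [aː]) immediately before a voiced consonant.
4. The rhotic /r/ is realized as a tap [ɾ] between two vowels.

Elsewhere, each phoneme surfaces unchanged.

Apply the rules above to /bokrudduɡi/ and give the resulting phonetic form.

/b/ — word-initial; rule 1 does not apply here → [b].
/o/ (between /b/ and /k/): rule 3 targets it, but not before a voiced consonant → unchanged [o].
/k/ — between /o/ and /r/; rule 2 does not apply here → [k].
/r/ (between /k/ and /u/) fails the environment for rule 4, so it stays [r].
/u/ meets the environment for rule 3 (before a voiced consonant) → [uː].
/d/ (between /u/ and /d/): rule 1 targets it, but not between two vowels → unchanged [d].
/d/ — between /d/ and /u/; rule 1 does not apply here → [d].
/u/ (between /d/ and /ɡ/) occurs before a voiced consonant → [uː] by rule 3.
/ɡ/ meets the environment for rule 1 (between two vowels) → [ɣ].
/i/ (word-final) is in the target of rule 3 but the environment (before a voiced consonant) is not met → [i].

[bokruːdduːɣi]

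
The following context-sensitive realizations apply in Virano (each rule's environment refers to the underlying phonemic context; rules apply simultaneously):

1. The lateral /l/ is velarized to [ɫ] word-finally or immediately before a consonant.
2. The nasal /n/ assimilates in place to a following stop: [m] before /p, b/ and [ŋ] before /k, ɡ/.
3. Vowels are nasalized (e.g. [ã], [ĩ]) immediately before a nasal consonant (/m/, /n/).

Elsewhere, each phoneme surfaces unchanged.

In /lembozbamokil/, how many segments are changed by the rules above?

Segments that undergo a rule: /e/ → [ẽ] (rule 3); /a/ → [ã] (rule 3); /l/ → [ɫ] (rule 1).
All other segments surface unchanged.

3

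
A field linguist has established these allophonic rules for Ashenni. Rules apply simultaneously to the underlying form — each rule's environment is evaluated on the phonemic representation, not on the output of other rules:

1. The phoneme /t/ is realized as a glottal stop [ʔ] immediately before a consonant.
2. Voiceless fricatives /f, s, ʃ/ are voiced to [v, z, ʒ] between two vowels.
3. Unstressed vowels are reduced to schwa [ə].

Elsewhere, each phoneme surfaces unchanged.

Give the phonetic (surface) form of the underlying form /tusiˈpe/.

[təzəˈpe]

/t/ (word-initial) is in the target of rule 1 but the environment (immediately before a consonant) is not met → [t].
/u/ meets the environment for rule 3 (in an unstressed syllable) → [ə].
/s/ meets the environment for rule 2 (between two vowels) → [z].
/i/ meets the environment for rule 3 (in an unstressed syllable) → [ə].
/p/ (between /i/ and /e/) is unaffected → [p].
/e/ — word-final; rule 3 does not apply here → [e].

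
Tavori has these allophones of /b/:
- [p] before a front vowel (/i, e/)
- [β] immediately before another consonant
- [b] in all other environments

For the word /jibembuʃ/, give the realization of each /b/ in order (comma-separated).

Occurrence 1 (position 3): before a front vowel (/i, e/) → [p].
Occurrence 2 (position 6): no conditioning environment matches → elsewhere allophone [b].

[p], [b]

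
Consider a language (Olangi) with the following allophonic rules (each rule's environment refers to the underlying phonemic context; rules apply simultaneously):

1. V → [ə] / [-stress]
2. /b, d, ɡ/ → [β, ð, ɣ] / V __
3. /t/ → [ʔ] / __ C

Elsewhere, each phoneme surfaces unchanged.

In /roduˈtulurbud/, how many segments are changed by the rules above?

6

Segments that undergo a rule: /o/ → [ə] (rule 1); /d/ → [ð] (rule 2); /u/ → [ə] (rule 1); /u/ → [ə] (rule 1); /u/ → [ə] (rule 1); /d/ → [ð] (rule 2).
All other segments surface unchanged.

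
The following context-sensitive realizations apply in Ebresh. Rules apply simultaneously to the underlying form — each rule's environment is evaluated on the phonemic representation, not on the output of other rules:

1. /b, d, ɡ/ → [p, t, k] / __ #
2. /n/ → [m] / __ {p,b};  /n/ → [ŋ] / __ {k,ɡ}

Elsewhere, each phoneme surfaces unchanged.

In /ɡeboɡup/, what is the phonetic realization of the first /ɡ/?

[ɡ]

/ɡ/ (word-initial) fails the environment for rule 1, so it stays [ɡ].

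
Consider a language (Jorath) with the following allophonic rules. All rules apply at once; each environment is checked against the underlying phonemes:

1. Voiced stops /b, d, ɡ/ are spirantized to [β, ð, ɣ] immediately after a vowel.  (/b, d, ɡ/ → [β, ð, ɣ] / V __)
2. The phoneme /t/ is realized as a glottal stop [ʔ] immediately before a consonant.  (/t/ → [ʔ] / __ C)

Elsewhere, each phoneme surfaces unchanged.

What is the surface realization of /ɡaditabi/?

/ɡ/ (word-initial) fails the environment for rule 1, so it stays [ɡ].
Rule 1 applies to /d/ (between /a/ and /i/: immediately after a vowel) → [ð].
/t/ (between /i/ and /a/): rule 2 targets it, but not immediately before a consonant → unchanged [t].
/b/ — between /a/ and /i/, immediately after a vowel — surfaces as [β] (rule 1).

[ɡaðitaβi]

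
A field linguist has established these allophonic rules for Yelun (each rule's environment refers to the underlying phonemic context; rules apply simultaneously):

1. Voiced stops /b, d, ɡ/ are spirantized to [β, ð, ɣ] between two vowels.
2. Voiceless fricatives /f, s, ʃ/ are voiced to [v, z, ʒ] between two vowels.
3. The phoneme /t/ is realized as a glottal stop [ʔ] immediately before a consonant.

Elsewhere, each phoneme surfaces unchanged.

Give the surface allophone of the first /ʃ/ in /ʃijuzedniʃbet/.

[ʃ]

/ʃ/ (word-initial) is in the target of rule 2 but the environment (between two vowels) is not met → [ʃ].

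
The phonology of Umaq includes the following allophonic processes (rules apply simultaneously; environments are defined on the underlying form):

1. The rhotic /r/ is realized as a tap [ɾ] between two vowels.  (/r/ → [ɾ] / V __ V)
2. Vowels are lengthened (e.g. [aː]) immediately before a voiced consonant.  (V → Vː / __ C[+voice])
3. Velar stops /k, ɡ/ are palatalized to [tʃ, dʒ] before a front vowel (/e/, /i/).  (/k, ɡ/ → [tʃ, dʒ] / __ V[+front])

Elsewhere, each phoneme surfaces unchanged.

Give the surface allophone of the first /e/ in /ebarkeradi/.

[eː]

/e/ meets the environment for rule 2 (before a voiced consonant) → [eː].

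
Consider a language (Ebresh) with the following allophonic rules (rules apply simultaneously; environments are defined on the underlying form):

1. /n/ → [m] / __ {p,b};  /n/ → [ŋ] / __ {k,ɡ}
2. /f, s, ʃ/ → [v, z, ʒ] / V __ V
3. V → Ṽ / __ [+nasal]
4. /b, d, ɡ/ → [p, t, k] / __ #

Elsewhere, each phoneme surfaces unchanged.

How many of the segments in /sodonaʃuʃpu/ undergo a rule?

Segments that undergo a rule: /o/ → [õ] (rule 3); /ʃ/ → [ʒ] (rule 2).
All other segments surface unchanged.

2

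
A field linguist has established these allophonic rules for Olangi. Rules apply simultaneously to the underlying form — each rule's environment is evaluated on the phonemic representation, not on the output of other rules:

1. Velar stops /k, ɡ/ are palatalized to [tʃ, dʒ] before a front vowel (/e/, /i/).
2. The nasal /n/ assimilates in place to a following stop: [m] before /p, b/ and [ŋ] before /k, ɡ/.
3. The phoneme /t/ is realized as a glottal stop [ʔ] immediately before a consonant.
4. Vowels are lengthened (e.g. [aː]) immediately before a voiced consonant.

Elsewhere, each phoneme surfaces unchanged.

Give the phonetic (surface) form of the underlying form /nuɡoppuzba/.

[nuːɡoppuːzba]

/n/ (word-initial): rule 2 targets it, but not before a labial or velar stop → unchanged [n].
/u/ (between /n/ and /ɡ/): before a voiced consonant, so rule 4 applies → [uː].
/ɡ/ (between /u/ and /o/) fails the environment for rule 1, so it stays [ɡ].
/o/ — between /ɡ/ and /p/; rule 4 does not apply here → [o].
Rule 4 applies to /u/ (between /p/ and /z/: before a voiced consonant) → [uː].
/a/ (word-final) is in the target of rule 4 but the environment (before a voiced consonant) is not met → [a].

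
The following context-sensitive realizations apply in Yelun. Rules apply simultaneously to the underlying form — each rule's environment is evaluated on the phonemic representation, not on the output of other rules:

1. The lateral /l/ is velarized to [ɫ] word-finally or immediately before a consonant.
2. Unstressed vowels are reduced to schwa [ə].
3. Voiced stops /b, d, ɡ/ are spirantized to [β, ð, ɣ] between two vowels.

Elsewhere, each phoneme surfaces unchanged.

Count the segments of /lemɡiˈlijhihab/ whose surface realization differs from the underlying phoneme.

Segments that undergo a rule: /e/ → [ə] (rule 2); /i/ → [ə] (rule 2); /i/ → [ə] (rule 2); /a/ → [ə] (rule 2).
All other segments surface unchanged.

4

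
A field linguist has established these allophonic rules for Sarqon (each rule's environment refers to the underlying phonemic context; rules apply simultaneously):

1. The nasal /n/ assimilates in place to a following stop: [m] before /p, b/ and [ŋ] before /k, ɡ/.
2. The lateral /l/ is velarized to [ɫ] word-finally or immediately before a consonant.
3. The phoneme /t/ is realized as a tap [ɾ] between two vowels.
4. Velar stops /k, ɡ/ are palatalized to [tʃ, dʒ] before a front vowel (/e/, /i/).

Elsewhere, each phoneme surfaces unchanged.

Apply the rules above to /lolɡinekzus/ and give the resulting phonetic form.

/l/ (word-initial) fails the environment for rule 2, so it stays [l].
/o/ — not in any rule's target class → [o].
/l/ (between /o/ and /ɡ/) occurs word-finally or immediately before a consonant → [ɫ] by rule 2.
Rule 4 applies to /ɡ/ (between /l/ and /i/: before a front vowel) → [dʒ].
/i/ (between /ɡ/ and /n/): no rule targets it → [i].
/n/ (between /i/ and /e/) is in the target of rule 1 but the environment (before a labial or velar stop) is not met → [n].
/e/ — not in any rule's target class → [e].
/k/ — between /e/ and /z/; rule 4 does not apply here → [k].
/z/ stays [z].
/u/ — not in any rule's target class → [u].
/s/ — not in any rule's target class → [s].

[loɫdʒinekzus]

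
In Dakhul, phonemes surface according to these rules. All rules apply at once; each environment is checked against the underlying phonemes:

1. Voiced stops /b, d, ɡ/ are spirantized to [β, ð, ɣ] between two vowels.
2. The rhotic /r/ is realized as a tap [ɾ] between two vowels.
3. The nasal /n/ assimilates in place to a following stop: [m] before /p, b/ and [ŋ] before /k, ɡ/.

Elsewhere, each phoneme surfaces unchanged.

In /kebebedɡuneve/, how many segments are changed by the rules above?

Segments that undergo a rule: /b/ → [β] (rule 1); /b/ → [β] (rule 1).
All other segments surface unchanged.

2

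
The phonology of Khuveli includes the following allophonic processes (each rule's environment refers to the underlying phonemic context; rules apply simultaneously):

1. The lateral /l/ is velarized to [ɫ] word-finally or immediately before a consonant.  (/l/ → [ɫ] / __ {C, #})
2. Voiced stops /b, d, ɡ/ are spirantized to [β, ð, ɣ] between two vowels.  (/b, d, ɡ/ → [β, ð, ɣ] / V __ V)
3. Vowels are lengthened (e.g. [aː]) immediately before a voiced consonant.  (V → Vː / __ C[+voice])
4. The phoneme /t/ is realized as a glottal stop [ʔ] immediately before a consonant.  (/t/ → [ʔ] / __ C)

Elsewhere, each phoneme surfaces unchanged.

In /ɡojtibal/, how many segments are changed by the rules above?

5

Segments that undergo a rule: /o/ → [oː] (rule 3); /i/ → [iː] (rule 3); /b/ → [β] (rule 2); /a/ → [aː] (rule 3); /l/ → [ɫ] (rule 1).
All other segments surface unchanged.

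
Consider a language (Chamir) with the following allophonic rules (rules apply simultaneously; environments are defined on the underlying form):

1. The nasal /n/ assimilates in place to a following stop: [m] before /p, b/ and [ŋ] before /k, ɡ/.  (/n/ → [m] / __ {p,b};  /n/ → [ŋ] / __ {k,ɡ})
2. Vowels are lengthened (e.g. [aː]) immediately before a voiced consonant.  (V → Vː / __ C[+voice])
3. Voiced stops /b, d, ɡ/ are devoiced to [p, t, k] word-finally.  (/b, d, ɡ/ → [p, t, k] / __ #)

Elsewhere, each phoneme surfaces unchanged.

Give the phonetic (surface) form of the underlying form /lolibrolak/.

/o/ (between /l/ and /l/): before a voiced consonant, so rule 2 applies → [oː].
/i/ — between /l/ and /b/, before a voiced consonant — surfaces as [iː] (rule 2).
/b/ (between /i/ and /r/) fails the environment for rule 3, so it stays [b].
Rule 2 applies to /o/ (between /r/ and /l/: before a voiced consonant) → [oː].
/a/ — between /l/ and /k/; rule 2 does not apply here → [a].

[loːliːbroːlak]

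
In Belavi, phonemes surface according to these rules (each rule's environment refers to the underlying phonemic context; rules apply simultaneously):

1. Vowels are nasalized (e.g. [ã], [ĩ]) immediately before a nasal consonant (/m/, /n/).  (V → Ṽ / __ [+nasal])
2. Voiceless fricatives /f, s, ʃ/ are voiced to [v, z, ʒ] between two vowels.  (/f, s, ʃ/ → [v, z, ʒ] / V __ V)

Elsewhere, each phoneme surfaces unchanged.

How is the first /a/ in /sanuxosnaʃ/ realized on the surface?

[ã]

Rule 1 applies to /a/ (between /s/ and /n/: before a nasal consonant) → [ã].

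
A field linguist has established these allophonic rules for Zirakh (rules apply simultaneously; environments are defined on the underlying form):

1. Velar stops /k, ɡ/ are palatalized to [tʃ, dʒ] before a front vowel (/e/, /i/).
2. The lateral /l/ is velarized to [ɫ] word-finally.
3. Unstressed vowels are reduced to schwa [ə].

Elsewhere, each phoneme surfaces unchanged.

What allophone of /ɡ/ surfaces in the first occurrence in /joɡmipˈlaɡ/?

[ɡ]

/ɡ/ — between /o/ and /m/; rule 1 does not apply here → [ɡ].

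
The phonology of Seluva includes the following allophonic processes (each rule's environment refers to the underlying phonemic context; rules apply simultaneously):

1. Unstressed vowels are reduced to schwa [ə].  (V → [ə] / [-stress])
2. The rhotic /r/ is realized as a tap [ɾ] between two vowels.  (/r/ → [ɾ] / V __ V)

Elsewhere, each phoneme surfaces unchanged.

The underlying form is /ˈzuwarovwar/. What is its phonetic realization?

/u/ (between /z/ and /w/): rule 1 targets it, but not in an unstressed syllable → unchanged [u].
/a/ — between /w/ and /r/, in an unstressed syllable — surfaces as [ə] (rule 1).
/r/ meets the environment for rule 2 (between two vowels) → [ɾ].
/o/ — between /r/ and /v/, in an unstressed syllable — surfaces as [ə] (rule 1).
/a/ (between /w/ and /r/) occurs in an unstressed syllable → [ə] by rule 1.
/r/ — word-final; rule 2 does not apply here → [r].

[ˈzuwəɾəvwər]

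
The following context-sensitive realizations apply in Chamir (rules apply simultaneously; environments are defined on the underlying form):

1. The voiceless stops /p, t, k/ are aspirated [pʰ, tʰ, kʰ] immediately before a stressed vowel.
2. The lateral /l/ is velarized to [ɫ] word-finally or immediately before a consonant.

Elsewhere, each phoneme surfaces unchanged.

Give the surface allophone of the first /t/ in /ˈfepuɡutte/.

/t/ — between /u/ and /t/; rule 1 does not apply here → [t].

[t]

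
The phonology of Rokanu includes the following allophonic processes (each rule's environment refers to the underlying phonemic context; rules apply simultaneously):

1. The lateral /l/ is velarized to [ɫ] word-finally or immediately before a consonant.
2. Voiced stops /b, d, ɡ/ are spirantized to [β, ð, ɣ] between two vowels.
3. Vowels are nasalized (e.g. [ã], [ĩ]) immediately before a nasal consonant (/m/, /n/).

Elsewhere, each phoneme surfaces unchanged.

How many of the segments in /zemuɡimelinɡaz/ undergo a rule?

4

Segments that undergo a rule: /e/ → [ẽ] (rule 3); /ɡ/ → [ɣ] (rule 2); /i/ → [ĩ] (rule 3); /i/ → [ĩ] (rule 3).
All other segments surface unchanged.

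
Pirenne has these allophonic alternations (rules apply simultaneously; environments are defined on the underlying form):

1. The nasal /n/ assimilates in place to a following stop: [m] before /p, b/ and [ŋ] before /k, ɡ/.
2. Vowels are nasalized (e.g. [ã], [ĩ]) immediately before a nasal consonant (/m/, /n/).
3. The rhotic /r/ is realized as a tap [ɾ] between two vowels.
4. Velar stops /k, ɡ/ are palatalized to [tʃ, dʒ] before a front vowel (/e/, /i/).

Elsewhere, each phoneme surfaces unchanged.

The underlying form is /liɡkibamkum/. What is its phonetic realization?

/i/ (between /l/ and /ɡ/) is in the target of rule 2 but the environment (before a nasal consonant) is not met → [i].
/ɡ/ (between /i/ and /k/) fails the environment for rule 4, so it stays [ɡ].
/k/ (between /ɡ/ and /i/): before a front vowel, so rule 4 applies → [tʃ].
/i/ (between /k/ and /b/) fails the environment for rule 2, so it stays [i].
/a/ (between /b/ and /m/) occurs before a nasal consonant → [ã] by rule 2.
/k/ (between /m/ and /u/) fails the environment for rule 4, so it stays [k].
/u/ (between /k/ and /m/): before a nasal consonant, so rule 2 applies → [ũ].

[liɡtʃibãmkũm]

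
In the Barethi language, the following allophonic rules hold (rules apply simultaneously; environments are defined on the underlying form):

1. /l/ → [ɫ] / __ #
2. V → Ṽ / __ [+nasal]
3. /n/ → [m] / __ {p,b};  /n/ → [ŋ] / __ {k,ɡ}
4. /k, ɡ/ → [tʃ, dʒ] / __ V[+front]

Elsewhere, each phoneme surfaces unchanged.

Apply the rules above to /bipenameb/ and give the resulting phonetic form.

/i/ (between /b/ and /p/) is in the target of rule 2 but the environment (before a nasal consonant) is not met → [i].
/e/ meets the environment for rule 2 (before a nasal consonant) → [ẽ].
/n/ (between /e/ and /a/) is in the target of rule 3 but the environment (before a labial or velar stop) is not met → [n].
/a/ meets the environment for rule 2 (before a nasal consonant) → [ã].
/e/ (between /m/ and /b/) is in the target of rule 2 but the environment (before a nasal consonant) is not met → [e].

[bipẽnãmeb]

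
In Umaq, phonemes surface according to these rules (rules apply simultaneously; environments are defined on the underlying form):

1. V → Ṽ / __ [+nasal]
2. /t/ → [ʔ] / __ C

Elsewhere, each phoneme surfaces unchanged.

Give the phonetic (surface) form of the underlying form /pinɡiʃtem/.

[pĩnɡiʃtẽm]

/p/ stays [p].
/i/ meets the environment for rule 1 (before a nasal consonant) → [ĩ].
/n/ — not in any rule's target class → [n].
/ɡ/ (between /n/ and /i/): no rule targets it → [ɡ].
/i/ (between /ɡ/ and /ʃ/) fails the environment for rule 1, so it stays [i].
/ʃ/ (between /i/ and /t/): no rule targets it → [ʃ].
/t/ — between /ʃ/ and /e/; rule 2 does not apply here → [t].
/e/ — between /t/ and /m/, before a nasal consonant — surfaces as [ẽ] (rule 1).
/m/ (word-final): no rule targets it → [m].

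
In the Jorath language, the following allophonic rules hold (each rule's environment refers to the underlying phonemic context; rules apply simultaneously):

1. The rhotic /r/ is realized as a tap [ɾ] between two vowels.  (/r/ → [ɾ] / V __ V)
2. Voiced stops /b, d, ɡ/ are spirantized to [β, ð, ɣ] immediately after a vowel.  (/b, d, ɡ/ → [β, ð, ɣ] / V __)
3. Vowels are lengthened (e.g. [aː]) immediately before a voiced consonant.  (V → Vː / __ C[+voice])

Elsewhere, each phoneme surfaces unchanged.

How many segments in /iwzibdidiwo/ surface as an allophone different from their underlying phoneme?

6

Segments that undergo a rule: /i/ → [iː] (rule 3); /i/ → [iː] (rule 3); /b/ → [β] (rule 2); /i/ → [iː] (rule 3); /d/ → [ð] (rule 2); /i/ → [iː] (rule 3).
All other segments surface unchanged.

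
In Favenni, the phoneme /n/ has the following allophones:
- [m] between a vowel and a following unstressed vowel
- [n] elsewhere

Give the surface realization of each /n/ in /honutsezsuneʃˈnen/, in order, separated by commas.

Occurrence 1 (position 3): between a vowel and a following unstressed vowel → [m].
Occurrence 2 (position 11): between a vowel and a following unstressed vowel → [m].
Occurrence 3 (position 14): no conditioning environment matches → elsewhere allophone [n].
Occurrence 4 (position 16): no conditioning environment matches → elsewhere allophone [n].

[m], [m], [n], [n]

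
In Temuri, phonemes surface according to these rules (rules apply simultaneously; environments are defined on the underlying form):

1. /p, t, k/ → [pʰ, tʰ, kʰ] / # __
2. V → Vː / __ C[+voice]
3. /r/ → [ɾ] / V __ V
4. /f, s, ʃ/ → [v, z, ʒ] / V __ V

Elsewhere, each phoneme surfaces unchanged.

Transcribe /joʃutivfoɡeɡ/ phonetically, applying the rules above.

[joʒutiːvfoːɡeːɡ]

/o/ — between /j/ and /ʃ/; rule 2 does not apply here → [o].
/ʃ/ (between /o/ and /u/): between two vowels, so rule 4 applies → [ʒ].
/u/ (between /ʃ/ and /t/) fails the environment for rule 2, so it stays [u].
/t/ (between /u/ and /i/) fails the environment for rule 1, so it stays [t].
/i/ meets the environment for rule 2 (before a voiced consonant) → [iː].
/f/ — between /v/ and /o/; rule 4 does not apply here → [f].
/o/ (between /f/ and /ɡ/) occurs before a voiced consonant → [oː] by rule 2.
/e/ (between /ɡ/ and /ɡ/): before a voiced consonant, so rule 2 applies → [eː].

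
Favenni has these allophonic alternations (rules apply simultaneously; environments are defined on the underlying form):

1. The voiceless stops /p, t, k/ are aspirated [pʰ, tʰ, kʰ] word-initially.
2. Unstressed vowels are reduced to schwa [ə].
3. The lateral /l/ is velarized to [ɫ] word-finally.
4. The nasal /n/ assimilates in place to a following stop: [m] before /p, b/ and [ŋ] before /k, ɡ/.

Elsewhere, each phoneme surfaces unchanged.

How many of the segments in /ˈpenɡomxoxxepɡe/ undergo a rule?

6

Segments that undergo a rule: /p/ → [pʰ] (rule 1); /n/ → [ŋ] (rule 4); /o/ → [ə] (rule 2); /o/ → [ə] (rule 2); /e/ → [ə] (rule 2); /e/ → [ə] (rule 2).
All other segments surface unchanged.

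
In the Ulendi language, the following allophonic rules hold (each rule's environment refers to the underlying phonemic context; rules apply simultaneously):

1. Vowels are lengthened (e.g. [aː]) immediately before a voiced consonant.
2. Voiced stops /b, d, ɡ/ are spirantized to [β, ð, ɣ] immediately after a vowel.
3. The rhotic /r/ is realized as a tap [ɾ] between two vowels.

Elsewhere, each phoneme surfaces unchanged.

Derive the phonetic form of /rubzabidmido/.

/r/ (word-initial) is in the target of rule 3 but the environment (between two vowels) is not met → [r].
Rule 1 applies to /u/ (between /r/ and /b/: before a voiced consonant) → [uː].
/b/ (between /u/ and /z/): immediately after a vowel, so rule 2 applies → [β].
/z/ stays [z].
/a/ — between /z/ and /b/, before a voiced consonant — surfaces as [aː] (rule 1).
/b/ meets the environment for rule 2 (immediately after a vowel) → [β].
/i/ — between /b/ and /d/, before a voiced consonant — surfaces as [iː] (rule 1).
/d/ — between /i/ and /m/, immediately after a vowel — surfaces as [ð] (rule 2).
/m/ (between /d/ and /i/) is unaffected → [m].
/i/ — between /m/ and /d/, before a voiced consonant — surfaces as [iː] (rule 1).
/d/ (between /i/ and /o/) occurs immediately after a vowel → [ð] by rule 2.
/o/ — word-final; rule 1 does not apply here → [o].

[ruːβzaːβiːðmiːðo]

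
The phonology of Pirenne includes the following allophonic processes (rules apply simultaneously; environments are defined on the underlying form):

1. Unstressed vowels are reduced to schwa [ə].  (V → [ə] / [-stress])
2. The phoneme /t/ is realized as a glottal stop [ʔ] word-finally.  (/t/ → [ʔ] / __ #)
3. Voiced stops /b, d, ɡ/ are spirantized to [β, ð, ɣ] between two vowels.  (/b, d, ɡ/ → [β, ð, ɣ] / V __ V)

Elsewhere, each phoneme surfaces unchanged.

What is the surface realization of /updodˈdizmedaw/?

[əpdədˈdizməðəw]

/u/ (word-initial): in an unstressed syllable, so rule 1 applies → [ə].
/d/ (between /p/ and /o/) fails the environment for rule 3, so it stays [d].
/o/ (between /d/ and /d/): in an unstressed syllable, so rule 1 applies → [ə].
/d/ (between /o/ and /d/) is in the target of rule 3 but the environment (between two vowels) is not met → [d].
/d/ (between /d/ and /i/) is in the target of rule 3 but the environment (between two vowels) is not met → [d].
/i/ (between /d/ and /z/): rule 1 targets it, but not in an unstressed syllable → unchanged [i].
Rule 1 applies to /e/ (between /m/ and /d/: in an unstressed syllable) → [ə].
/d/ — between /e/ and /a/, between two vowels — surfaces as [ð] (rule 3).
Rule 1 applies to /a/ (between /d/ and /w/: in an unstressed syllable) → [ə].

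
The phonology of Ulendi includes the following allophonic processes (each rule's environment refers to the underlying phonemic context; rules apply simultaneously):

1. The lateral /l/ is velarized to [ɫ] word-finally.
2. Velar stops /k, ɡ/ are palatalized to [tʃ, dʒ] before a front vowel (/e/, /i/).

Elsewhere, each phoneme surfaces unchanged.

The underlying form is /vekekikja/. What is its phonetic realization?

/v/ — not in any rule's target class → [v].
/e/ (between /v/ and /k/): no rule targets it → [e].
/k/ — between /e/ and /e/, before a front vowel — surfaces as [tʃ] (rule 2).
/e/ stays [e].
/k/ (between /e/ and /i/) occurs before a front vowel → [tʃ] by rule 2.
/i/ (between /k/ and /k/): no rule targets it → [i].
/k/ (between /i/ and /j/) is in the target of rule 2 but the environment (before a front vowel) is not met → [k].
/j/ (between /k/ and /a/) is unaffected → [j].
/a/ (word-final): no rule targets it → [a].

[vetʃetʃikja]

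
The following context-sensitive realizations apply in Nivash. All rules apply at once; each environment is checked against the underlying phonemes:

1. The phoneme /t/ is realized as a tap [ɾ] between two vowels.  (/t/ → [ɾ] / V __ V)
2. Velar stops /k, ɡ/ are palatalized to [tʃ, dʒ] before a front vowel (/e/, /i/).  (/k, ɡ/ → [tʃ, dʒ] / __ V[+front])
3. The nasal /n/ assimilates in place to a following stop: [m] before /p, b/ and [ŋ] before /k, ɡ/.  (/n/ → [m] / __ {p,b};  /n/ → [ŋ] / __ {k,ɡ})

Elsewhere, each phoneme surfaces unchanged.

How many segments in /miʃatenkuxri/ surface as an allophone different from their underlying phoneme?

Segments that undergo a rule: /t/ → [ɾ] (rule 1); /n/ → [ŋ] (rule 3).
All other segments surface unchanged.

2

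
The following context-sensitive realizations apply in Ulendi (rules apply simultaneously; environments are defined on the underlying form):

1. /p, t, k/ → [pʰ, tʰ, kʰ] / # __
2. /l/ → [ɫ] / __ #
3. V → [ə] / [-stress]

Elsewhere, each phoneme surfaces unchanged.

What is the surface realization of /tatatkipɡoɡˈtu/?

Rule 1 applies to /t/ (word-initial: word-initially) → [tʰ].
/a/ meets the environment for rule 3 (in an unstressed syllable) → [ə].
/t/ (between /a/ and /a/): rule 1 targets it, but not word-initially → unchanged [t].
/a/ meets the environment for rule 3 (in an unstressed syllable) → [ə].
/t/ — between /a/ and /k/; rule 1 does not apply here → [t].
/k/ (between /t/ and /i/): rule 1 targets it, but not word-initially → unchanged [k].
/i/ (between /k/ and /p/): in an unstressed syllable, so rule 3 applies → [ə].
/p/ (between /i/ and /ɡ/) is in the target of rule 1 but the environment (word-initially) is not met → [p].
/ɡ/ (between /p/ and /o/): no rule targets it → [ɡ].
/o/ (between /ɡ/ and /ɡ/) occurs in an unstressed syllable → [ə] by rule 3.
/ɡ/ (between /o/ and /t/): no rule targets it → [ɡ].
/t/ (between /ɡ/ and /u/) fails the environment for rule 1, so it stays [t].
/u/ — word-final; rule 3 does not apply here → [u].

[tʰətətkəpɡəɡˈtu]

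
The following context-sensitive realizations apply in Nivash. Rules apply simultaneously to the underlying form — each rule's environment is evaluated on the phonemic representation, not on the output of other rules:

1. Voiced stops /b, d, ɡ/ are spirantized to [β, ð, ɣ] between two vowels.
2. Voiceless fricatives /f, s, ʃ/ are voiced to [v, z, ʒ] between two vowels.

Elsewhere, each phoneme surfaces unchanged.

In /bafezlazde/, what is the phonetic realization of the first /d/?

[d]

/d/ — between /z/ and /e/; rule 1 does not apply here → [d].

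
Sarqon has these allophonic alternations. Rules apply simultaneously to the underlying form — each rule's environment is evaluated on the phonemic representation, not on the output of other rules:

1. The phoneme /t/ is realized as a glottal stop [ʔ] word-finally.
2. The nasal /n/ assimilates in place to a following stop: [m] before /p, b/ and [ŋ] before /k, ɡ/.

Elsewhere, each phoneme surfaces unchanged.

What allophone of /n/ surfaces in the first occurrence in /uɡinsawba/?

[n]

/n/ (between /i/ and /s/) is in the target of rule 2 but the environment (before a labial or velar stop) is not met → [n].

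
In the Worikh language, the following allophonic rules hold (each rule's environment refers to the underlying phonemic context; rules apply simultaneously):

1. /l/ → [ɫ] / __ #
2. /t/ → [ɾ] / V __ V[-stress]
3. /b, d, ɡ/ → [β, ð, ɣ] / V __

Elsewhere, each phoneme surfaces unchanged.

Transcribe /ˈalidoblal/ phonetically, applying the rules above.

[ˈaliðoβlaɫ]

/a/ (word-initial) is unaffected → [a].
/l/ (between /a/ and /i/) is in the target of rule 1 but the environment (word-finally) is not met → [l].
/i/ stays [i].
Rule 3 applies to /d/ (between /i/ and /o/: immediately after a vowel) → [ð].
/o/ — not in any rule's target class → [o].
/b/ meets the environment for rule 3 (immediately after a vowel) → [β].
/l/ (between /b/ and /a/) fails the environment for rule 1, so it stays [l].
/a/ — not in any rule's target class → [a].
/l/ (word-final) occurs word-finally → [ɫ] by rule 1.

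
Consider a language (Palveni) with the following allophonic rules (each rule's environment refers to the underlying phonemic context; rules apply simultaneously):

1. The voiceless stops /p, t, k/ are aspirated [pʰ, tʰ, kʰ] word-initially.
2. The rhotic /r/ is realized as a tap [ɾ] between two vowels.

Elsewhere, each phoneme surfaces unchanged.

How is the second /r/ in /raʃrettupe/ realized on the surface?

/r/ (between /ʃ/ and /e/) is in the target of rule 2 but the environment (between two vowels) is not met → [r].

[r]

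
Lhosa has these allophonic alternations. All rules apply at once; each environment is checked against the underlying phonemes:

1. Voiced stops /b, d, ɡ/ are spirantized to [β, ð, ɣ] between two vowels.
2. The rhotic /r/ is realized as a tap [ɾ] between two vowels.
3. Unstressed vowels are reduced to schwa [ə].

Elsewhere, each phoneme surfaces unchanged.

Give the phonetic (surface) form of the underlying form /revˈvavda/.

[rəvˈvavdə]

/r/ (word-initial): rule 2 targets it, but not between two vowels → unchanged [r].
/e/ (between /r/ and /v/): in an unstressed syllable, so rule 3 applies → [ə].
/v/ — not in any rule's target class → [v].
/v/ (between /v/ and /a/): no rule targets it → [v].
/a/ (between /v/ and /v/): rule 3 targets it, but not in an unstressed syllable → unchanged [a].
/v/ (between /a/ and /d/) is unaffected → [v].
/d/ (between /v/ and /a/): rule 1 targets it, but not between two vowels → unchanged [d].
/a/ (word-final) occurs in an unstressed syllable → [ə] by rule 3.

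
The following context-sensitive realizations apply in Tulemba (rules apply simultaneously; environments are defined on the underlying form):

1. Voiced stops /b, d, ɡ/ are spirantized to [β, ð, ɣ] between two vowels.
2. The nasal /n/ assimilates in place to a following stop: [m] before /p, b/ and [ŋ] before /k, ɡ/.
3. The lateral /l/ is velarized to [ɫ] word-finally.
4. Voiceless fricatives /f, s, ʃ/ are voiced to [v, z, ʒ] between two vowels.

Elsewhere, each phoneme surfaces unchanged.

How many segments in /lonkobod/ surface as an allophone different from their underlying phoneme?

Segments that undergo a rule: /n/ → [ŋ] (rule 2); /b/ → [β] (rule 1).
All other segments surface unchanged.

2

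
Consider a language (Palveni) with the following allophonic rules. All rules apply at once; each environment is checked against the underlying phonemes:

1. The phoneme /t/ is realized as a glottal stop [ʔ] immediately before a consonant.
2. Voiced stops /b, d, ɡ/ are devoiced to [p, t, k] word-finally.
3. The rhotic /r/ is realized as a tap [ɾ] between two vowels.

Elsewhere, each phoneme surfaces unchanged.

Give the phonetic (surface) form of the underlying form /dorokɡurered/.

[doɾokɡuɾeɾet]

/d/ (word-initial) is in the target of rule 2 but the environment (word-finally) is not met → [d].
/r/ meets the environment for rule 3 (between two vowels) → [ɾ].
/ɡ/ — between /k/ and /u/; rule 2 does not apply here → [ɡ].
/r/ (between /u/ and /e/) occurs between two vowels → [ɾ] by rule 3.
Rule 3 applies to /r/ (between /e/ and /e/: between two vowels) → [ɾ].
/d/ meets the environment for rule 2 (word-finally) → [t].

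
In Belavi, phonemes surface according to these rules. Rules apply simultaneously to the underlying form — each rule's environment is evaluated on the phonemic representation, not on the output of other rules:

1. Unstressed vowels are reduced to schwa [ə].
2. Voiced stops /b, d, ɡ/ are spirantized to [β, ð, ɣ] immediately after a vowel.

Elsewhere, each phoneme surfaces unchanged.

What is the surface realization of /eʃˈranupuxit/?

[əʃˈranəpəxət]

Rule 1 applies to /e/ (word-initial: in an unstressed syllable) → [ə].
/ʃ/ (between /e/ and /r/) is unaffected → [ʃ].
/r/ (between /ʃ/ and /a/) is unaffected → [r].
/a/ — between /r/ and /n/; rule 1 does not apply here → [a].
/n/ — not in any rule's target class → [n].
/u/ (between /n/ and /p/): in an unstressed syllable, so rule 1 applies → [ə].
/p/ (between /u/ and /u/) is unaffected → [p].
/u/ — between /p/ and /x/, in an unstressed syllable — surfaces as [ə] (rule 1).
/x/ — not in any rule's target class → [x].
/i/ — between /x/ and /t/, in an unstressed syllable — surfaces as [ə] (rule 1).
/t/ (word-final): no rule targets it → [t].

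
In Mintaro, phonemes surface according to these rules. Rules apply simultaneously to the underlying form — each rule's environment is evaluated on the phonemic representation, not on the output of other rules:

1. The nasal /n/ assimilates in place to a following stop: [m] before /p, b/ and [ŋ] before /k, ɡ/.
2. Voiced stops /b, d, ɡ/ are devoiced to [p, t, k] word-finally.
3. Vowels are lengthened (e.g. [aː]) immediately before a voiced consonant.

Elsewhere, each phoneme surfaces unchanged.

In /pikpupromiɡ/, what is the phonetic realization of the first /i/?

/i/ (between /p/ and /k/): rule 3 targets it, but not before a voiced consonant → unchanged [i].

[i]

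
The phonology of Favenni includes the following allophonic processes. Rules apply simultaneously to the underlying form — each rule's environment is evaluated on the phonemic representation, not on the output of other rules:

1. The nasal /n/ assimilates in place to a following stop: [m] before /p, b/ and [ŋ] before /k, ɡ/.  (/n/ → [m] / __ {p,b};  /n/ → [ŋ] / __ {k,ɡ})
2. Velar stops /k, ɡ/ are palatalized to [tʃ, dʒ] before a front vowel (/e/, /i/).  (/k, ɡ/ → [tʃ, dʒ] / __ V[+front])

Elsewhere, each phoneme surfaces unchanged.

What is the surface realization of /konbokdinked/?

[kombokdiŋtʃed]

/k/ (word-initial) is in the target of rule 2 but the environment (before a front vowel) is not met → [k].
/o/ (between /k/ and /n/): no rule targets it → [o].
/n/ (between /o/ and /b/): before a labial or velar stop, so rule 1 applies → [m].
/b/ stays [b].
/o/ (between /b/ and /k/) is unaffected → [o].
/k/ (between /o/ and /d/) fails the environment for rule 2, so it stays [k].
/d/ — not in any rule's target class → [d].
/i/ — not in any rule's target class → [i].
Rule 1 applies to /n/ (between /i/ and /k/: before a labial or velar stop) → [ŋ].
/k/ — between /n/ and /e/, before a front vowel — surfaces as [tʃ] (rule 2).
/e/ (between /k/ and /d/) is unaffected → [e].
/d/ — not in any rule's target class → [d].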